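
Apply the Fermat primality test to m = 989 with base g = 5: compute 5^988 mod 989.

5^1 ≡ 5 (mod 989)
5^2 ≡ 5^2 = 25 ≡ 25 (mod 989)
5^4 ≡ 25^2 = 625 ≡ 625 (mod 989)
5^8 ≡ 625^2 = 390625 ≡ 959 (mod 989)
5^16 ≡ 959^2 = 919681 ≡ 900 (mod 989)
5^32 ≡ 900^2 = 810000 ≡ 9 (mod 989)
5^64 ≡ 9^2 = 81 ≡ 81 (mod 989)
5^128 ≡ 81^2 = 6561 ≡ 627 (mod 989)
5^256 ≡ 627^2 = 393129 ≡ 496 (mod 989)
5^512 ≡ 496^2 = 246016 ≡ 744 (mod 989)
988 = 512 + 256 + 128 + 64 + 16 + 8 + 4 in binary powers of 2.
So 5^988 ≡ 744 · 496 · 627 · 81 · 900 · 959 · 625 ≡ 81 (mod 989).
Since 81 ≠ 1, base 5 is a Fermat witness: 989 is composite.

81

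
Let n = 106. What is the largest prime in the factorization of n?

53

106 = 2 · 53
53 is prime.
So 106 = 2 · 53; the largest prime factor is 53.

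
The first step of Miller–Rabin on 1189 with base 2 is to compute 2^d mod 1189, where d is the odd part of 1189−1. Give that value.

1189 − 1 = 1188 = 2^2 · 297, so d = 297.
2^1 ≡ 2 (mod 1189)
2^2 ≡ 2^2 = 4 ≡ 4 (mod 1189)
2^4 ≡ 4^2 = 16 ≡ 16 (mod 1189)
2^8 ≡ 16^2 = 256 ≡ 256 (mod 1189)
2^16 ≡ 256^2 = 65536 ≡ 141 (mod 1189)
2^32 ≡ 141^2 = 19881 ≡ 857 (mod 1189)
2^64 ≡ 857^2 = 734449 ≡ 836 (mod 1189)
2^128 ≡ 836^2 = 698896 ≡ 953 (mod 1189)
2^256 ≡ 953^2 = 908209 ≡ 1002 (mod 1189)
297 = 256 + 32 + 8 + 1 in binary powers of 2.
So 2^297 ≡ 1002 · 857 · 256 · 2 ≡ 282 (mod 1189).
Squaring chain: 282 → 1050; never reaches −1, so base 2 is a Miller–Rabin witness that 1189 is composite.

282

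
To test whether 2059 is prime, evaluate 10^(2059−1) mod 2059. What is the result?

10^1 ≡ 10 (mod 2059)
10^2 ≡ 10^2 = 100 ≡ 100 (mod 2059)
10^4 ≡ 100^2 = 10000 ≡ 1764 (mod 2059)
10^8 ≡ 1764^2 = 3111696 ≡ 547 (mod 2059)
10^16 ≡ 547^2 = 299209 ≡ 654 (mod 2059)
10^32 ≡ 654^2 = 427716 ≡ 1503 (mod 2059)
10^64 ≡ 1503^2 = 2259009 ≡ 286 (mod 2059)
10^128 ≡ 286^2 = 81796 ≡ 1495 (mod 2059)
10^256 ≡ 1495^2 = 2235025 ≡ 1010 (mod 2059)
10^512 ≡ 1010^2 = 1020100 ≡ 895 (mod 2059)
10^1024 ≡ 895^2 = 801025 ≡ 74 (mod 2059)
10^2048 ≡ 74^2 = 5476 ≡ 1358 (mod 2059)
2058 = 2048 + 8 + 2 in binary powers of 2.
So 10^2058 ≡ 1358 · 547 · 100 ≡ 57 (mod 2059).
Since 57 ≠ 1, base 10 is a Fermat witness: 2059 is composite.

57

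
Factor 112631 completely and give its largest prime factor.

112631 = 23 · 4897
4897 = 59 · 83
83 is prime.
So 112631 = 23 · 59 · 83; the largest prime factor is 83.

83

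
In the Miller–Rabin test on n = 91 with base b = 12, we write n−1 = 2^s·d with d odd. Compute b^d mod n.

90

91 − 1 = 90 = 2^1 · 45, so d = 45.
12^1 ≡ 12 (mod 91)
12^2 ≡ 12^2 = 144 ≡ 53 (mod 91)
12^4 ≡ 53^2 = 2809 ≡ 79 (mod 91)
12^8 ≡ 79^2 = 6241 ≡ 53 (mod 91)
12^16 ≡ 53^2 = 2809 ≡ 79 (mod 91)
12^32 ≡ 79^2 = 6241 ≡ 53 (mod 91)
45 = 32 + 8 + 4 + 1 in binary powers of 2.
So 12^45 ≡ 53 · 53 · 79 · 12 ≡ 90 (mod 91).
Since 12^d ≡ 90 (mod 91), base 12 does not prove 91 composite.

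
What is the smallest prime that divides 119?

7

119 is odd.
Digit sum 11, not divisible by 3.
Ends in 9: not divisible by 5.
7: 119 = 7·17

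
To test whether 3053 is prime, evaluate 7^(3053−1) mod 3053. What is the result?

7^1 ≡ 7 (mod 3053)
7^2 ≡ 7^2 = 49 ≡ 49 (mod 3053)
7^4 ≡ 49^2 = 2401 ≡ 2401 (mod 3053)
7^8 ≡ 2401^2 = 5764801 ≡ 737 (mod 3053)
7^16 ≡ 737^2 = 543169 ≡ 2788 (mod 3053)
7^32 ≡ 2788^2 = 7772944 ≡ 6 (mod 3053)
7^64 ≡ 6^2 = 36 ≡ 36 (mod 3053)
7^128 ≡ 36^2 = 1296 ≡ 1296 (mod 3053)
7^256 ≡ 1296^2 = 1679616 ≡ 466 (mod 3053)
7^512 ≡ 466^2 = 217156 ≡ 393 (mod 3053)
7^1024 ≡ 393^2 = 154449 ≡ 1799 (mod 3053)
7^2048 ≡ 1799^2 = 3236401 ≡ 221 (mod 3053)
3052 = 2048 + 512 + 256 + 128 + 64 + 32 + 8 + 4 in binary powers of 2.
So 7^3052 ≡ 221 · 393 · 466 · 1296 · 36 · 6 · 737 · 2401 ≡ 767 (mod 3053).
Since 767 ≠ 1, base 7 is a Fermat witness: 3053 is composite.

767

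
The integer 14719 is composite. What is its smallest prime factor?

14719 is odd.
Digit sum 22, not divisible by 3.
Ends in 9: not divisible by 5.
7: 14719 = 7·2102 + 5
11: 14719 = 11·1338 + 1
13: 14719 = 13·1132 + 3
17: 14719 = 17·865 + 14
19: 14719 = 19·774 + 13
23: 14719 = 23·639 + 22
29: 14719 = 29·507 + 16
31: 14719 = 31·474 + 25
37: 14719 = 37·397 + 30
41: 14719 = 41·359

41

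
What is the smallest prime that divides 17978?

17978 is even: 2 divides it.

2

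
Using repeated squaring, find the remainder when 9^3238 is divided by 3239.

9^1 ≡ 9 (mod 3239)
9^2 ≡ 9^2 = 81 ≡ 81 (mod 3239)
9^4 ≡ 81^2 = 6561 ≡ 83 (mod 3239)
9^8 ≡ 83^2 = 6889 ≡ 411 (mod 3239)
9^16 ≡ 411^2 = 168921 ≡ 493 (mod 3239)
9^32 ≡ 493^2 = 243049 ≡ 124 (mod 3239)
9^64 ≡ 124^2 = 15376 ≡ 2420 (mod 3239)
9^128 ≡ 2420^2 = 5856400 ≡ 288 (mod 3239)
9^256 ≡ 288^2 = 82944 ≡ 1969 (mod 3239)
9^512 ≡ 1969^2 = 3876961 ≡ 3117 (mod 3239)
9^1024 ≡ 3117^2 = 9715689 ≡ 1928 (mod 3239)
9^2048 ≡ 1928^2 = 3717184 ≡ 2051 (mod 3239)
3238 = 2048 + 1024 + 128 + 32 + 4 + 2 in binary powers of 2.
So 9^3238 ≡ 2051 · 1928 · 288 · 124 · 83 · 81 ≡ 1352 (mod 3239).
Since 1352 ≠ 1, base 9 is a Fermat witness: 3239 is composite.

1352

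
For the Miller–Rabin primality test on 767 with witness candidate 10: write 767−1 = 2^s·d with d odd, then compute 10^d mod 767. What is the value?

758

767 − 1 = 766 = 2^1 · 383, so d = 383.
10^1 ≡ 10 (mod 767)
10^2 ≡ 10^2 = 100 ≡ 100 (mod 767)
10^4 ≡ 100^2 = 10000 ≡ 29 (mod 767)
10^8 ≡ 29^2 = 841 ≡ 74 (mod 767)
10^16 ≡ 74^2 = 5476 ≡ 107 (mod 767)
10^32 ≡ 107^2 = 11449 ≡ 711 (mod 767)
10^64 ≡ 711^2 = 505521 ≡ 68 (mod 767)
10^128 ≡ 68^2 = 4624 ≡ 22 (mod 767)
10^256 ≡ 22^2 = 484 ≡ 484 (mod 767)
383 = 256 + 64 + 32 + 16 + 8 + 4 + 2 + 1 in binary powers of 2.
So 10^383 ≡ 484 · 68 · 711 · 107 · 74 · 29 · 100 · 10 ≡ 758 (mod 767).
Squaring chain: 758; never reaches −1, so base 10 is a Miller–Rabin witness that 767 is composite.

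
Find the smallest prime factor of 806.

806 is even: 2 divides it.

2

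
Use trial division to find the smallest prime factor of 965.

965 is odd.
Digit sum 20, not divisible by 3.
Ends in 5: divisible by 5.

5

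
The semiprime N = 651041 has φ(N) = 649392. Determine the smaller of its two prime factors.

φ(n) = (p−1)(q−1) = n − (p+q) + 1, so p + q = 651041 − 649392 + 1 = 1650.
p and q are the roots of t² − 1650t + 651041 = 0.
Discriminant: 1650² − 4·651041 = 2722500 − 2604164 = 118336; √118336 = 344.
q = (1650 − 344)/2 = 653, p = (1650 + 344)/2 = 997.
Check: 653 · 997 = 651041.

653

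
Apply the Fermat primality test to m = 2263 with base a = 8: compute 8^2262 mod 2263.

8^1 ≡ 8 (mod 2263)
8^2 ≡ 8^2 = 64 ≡ 64 (mod 2263)
8^4 ≡ 64^2 = 4096 ≡ 1833 (mod 2263)
8^8 ≡ 1833^2 = 3359889 ≡ 1597 (mod 2263)
8^16 ≡ 1597^2 = 2550409 ≡ 8 (mod 2263)
8^32 ≡ 8^2 = 64 ≡ 64 (mod 2263)
8^64 ≡ 64^2 = 4096 ≡ 1833 (mod 2263)
8^128 ≡ 1833^2 = 3359889 ≡ 1597 (mod 2263)
8^256 ≡ 1597^2 = 2550409 ≡ 8 (mod 2263)
8^512 ≡ 8^2 = 64 ≡ 64 (mod 2263)
8^1024 ≡ 64^2 = 4096 ≡ 1833 (mod 2263)
8^2048 ≡ 1833^2 = 3359889 ≡ 1597 (mod 2263)
2262 = 2048 + 128 + 64 + 16 + 4 + 2 in binary powers of 2.
So 8^2262 ≡ 1597 · 1597 · 1833 · 8 · 1833 · 64 ≡ 1242 (mod 2263).
Since 1242 ≠ 1, base 8 is a Fermat witness: 2263 is composite.

1242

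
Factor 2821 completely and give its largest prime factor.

31

2821 = 7 · 403
403 = 13 · 31
31 is prime.
So 2821 = 7 · 13 · 31; the largest prime factor is 31.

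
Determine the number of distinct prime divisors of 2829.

2829 = 3 · 943
943 = 23 · 41
2829 = 3 · 23 · 41, which has 3 distinct prime factors.

3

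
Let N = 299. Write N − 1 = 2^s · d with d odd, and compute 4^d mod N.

299 − 1 = 298 = 2^1 · 149, so d = 149.
4^1 ≡ 4 (mod 299)
4^2 ≡ 4^2 = 16 ≡ 16 (mod 299)
4^4 ≡ 16^2 = 256 ≡ 256 (mod 299)
4^8 ≡ 256^2 = 65536 ≡ 55 (mod 299)
4^16 ≡ 55^2 = 3025 ≡ 35 (mod 299)
4^32 ≡ 35^2 = 1225 ≡ 29 (mod 299)
4^64 ≡ 29^2 = 841 ≡ 243 (mod 299)
4^128 ≡ 243^2 = 59049 ≡ 146 (mod 299)
149 = 128 + 16 + 4 + 1 in binary powers of 2.
So 4^149 ≡ 146 · 35 · 256 · 4 ≡ 140 (mod 299).
Squaring chain: 140; never reaches −1, so base 4 is a Miller–Rabin witness that 299 is composite.

140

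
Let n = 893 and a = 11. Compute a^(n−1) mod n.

11^1 ≡ 11 (mod 893)
11^2 ≡ 11^2 = 121 ≡ 121 (mod 893)
11^4 ≡ 121^2 = 14641 ≡ 353 (mod 893)
11^8 ≡ 353^2 = 124609 ≡ 482 (mod 893)
11^16 ≡ 482^2 = 232324 ≡ 144 (mod 893)
11^32 ≡ 144^2 = 20736 ≡ 197 (mod 893)
11^64 ≡ 197^2 = 38809 ≡ 410 (mod 893)
11^128 ≡ 410^2 = 168100 ≡ 216 (mod 893)
11^256 ≡ 216^2 = 46656 ≡ 220 (mod 893)
11^512 ≡ 220^2 = 48400 ≡ 178 (mod 893)
892 = 512 + 256 + 64 + 32 + 16 + 8 + 4 in binary powers of 2.
So 11^892 ≡ 178 · 220 · 410 · 197 · 144 · 482 · 353 ≡ 410 (mod 893).
Since 410 ≠ 1, base 11 is a Fermat witness: 893 is composite.

410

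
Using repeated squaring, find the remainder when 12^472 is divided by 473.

12^1 ≡ 12 (mod 473)
12^2 ≡ 12^2 = 144 ≡ 144 (mod 473)
12^4 ≡ 144^2 = 20736 ≡ 397 (mod 473)
12^8 ≡ 397^2 = 157609 ≡ 100 (mod 473)
12^16 ≡ 100^2 = 10000 ≡ 67 (mod 473)
12^32 ≡ 67^2 = 4489 ≡ 232 (mod 473)
12^64 ≡ 232^2 = 53824 ≡ 375 (mod 473)
12^128 ≡ 375^2 = 140625 ≡ 144 (mod 473)
12^256 ≡ 144^2 = 20736 ≡ 397 (mod 473)
472 = 256 + 128 + 64 + 16 + 8 in binary powers of 2.
So 12^472 ≡ 397 · 144 · 375 · 67 · 100 ≡ 210 (mod 473).
Since 210 ≠ 1, base 12 is a Fermat witness: 473 is composite.

210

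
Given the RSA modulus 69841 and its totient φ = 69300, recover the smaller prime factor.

211

φ(n) = (p−1)(q−1) = n − (p+q) + 1, so p + q = 69841 − 69300 + 1 = 542.
p and q are the roots of t² − 542t + 69841 = 0.
Discriminant: 542² − 4·69841 = 293764 − 279364 = 14400; √14400 = 120.
q = (542 − 120)/2 = 211, p = (542 + 120)/2 = 331.
Check: 211 · 331 = 69841.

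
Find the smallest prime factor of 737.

11

737 is odd.
Digit sum 17, not divisible by 3.
Ends in 7: not divisible by 5.
7: 737 = 7·105 + 2
11: 737 = 11·67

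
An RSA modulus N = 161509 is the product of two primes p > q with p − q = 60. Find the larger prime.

433

Since p = q + 60, we have 161509 = q(q + 60), so q² + 60q − 161509 = 0.
Discriminant: 60² + 4·161509 = 3600 + 646036 = 649636; √649636 = 806.
q = (−60 + 806)/2 = 373, and p = q + 60 = 433.
Check: 373 · 433 = 161509.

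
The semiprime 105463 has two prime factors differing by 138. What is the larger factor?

Since p = q + 138, we have 105463 = q(q + 138), so q² + 138q − 105463 = 0.
Discriminant: 138² + 4·105463 = 19044 + 421852 = 440896; √440896 = 664.
q = (−138 + 664)/2 = 263, and p = q + 138 = 401.
Check: 263 · 401 = 105463.

401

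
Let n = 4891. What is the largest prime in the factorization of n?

4891 = 67 · 73
73 is prime.
So 4891 = 67 · 73; the largest prime factor is 73.

73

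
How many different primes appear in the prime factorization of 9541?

9541 = 7 · 1363
1363 = 29 · 47
9541 = 7 · 29 · 47, which has 3 distinct prime factors.

3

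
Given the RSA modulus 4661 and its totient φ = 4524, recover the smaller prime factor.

59

φ(n) = (p−1)(q−1) = n − (p+q) + 1, so p + q = 4661 − 4524 + 1 = 138.
p and q are the roots of t² − 138t + 4661 = 0.
Discriminant: 138² − 4·4661 = 19044 − 18644 = 400; √400 = 20.
q = (138 − 20)/2 = 59, p = (138 + 20)/2 = 79.
Check: 59 · 79 = 4661.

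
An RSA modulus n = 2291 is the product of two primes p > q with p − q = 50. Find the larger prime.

79

Since p = q + 50, we have 2291 = q(q + 50), so q² + 50q − 2291 = 0.
Discriminant: 50² + 4·2291 = 2500 + 9164 = 11664; √11664 = 108.
q = (−50 + 108)/2 = 29, and p = q + 50 = 79.
Check: 29 · 79 = 2291.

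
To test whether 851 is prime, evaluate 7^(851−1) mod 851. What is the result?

7^1 ≡ 7 (mod 851)
7^2 ≡ 7^2 = 49 ≡ 49 (mod 851)
7^4 ≡ 49^2 = 2401 ≡ 699 (mod 851)
7^8 ≡ 699^2 = 488601 ≡ 127 (mod 851)
7^16 ≡ 127^2 = 16129 ≡ 811 (mod 851)
7^32 ≡ 811^2 = 657721 ≡ 749 (mod 851)
7^64 ≡ 749^2 = 561001 ≡ 192 (mod 851)
7^128 ≡ 192^2 = 36864 ≡ 271 (mod 851)
7^256 ≡ 271^2 = 73441 ≡ 255 (mod 851)
7^512 ≡ 255^2 = 65025 ≡ 349 (mod 851)
850 = 512 + 256 + 64 + 16 + 2 in binary powers of 2.
So 7^850 ≡ 349 · 255 · 192 · 811 · 49 ≡ 255 (mod 851).
Since 255 ≠ 1, base 7 is a Fermat witness: 851 is composite.

255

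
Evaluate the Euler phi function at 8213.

7980

Factor: 8213 = 43 · 191.
φ(8213) = (43−1) · (191−1) = 42 · 190 = 7980.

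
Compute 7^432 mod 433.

7^1 ≡ 7 (mod 433)
7^2 ≡ 7^2 = 49 ≡ 49 (mod 433)
7^4 ≡ 49^2 = 2401 ≡ 236 (mod 433)
7^8 ≡ 236^2 = 55696 ≡ 272 (mod 433)
7^16 ≡ 272^2 = 73984 ≡ 374 (mod 433)
7^32 ≡ 374^2 = 139876 ≡ 17 (mod 433)
7^64 ≡ 17^2 = 289 ≡ 289 (mod 433)
7^128 ≡ 289^2 = 83521 ≡ 385 (mod 433)
7^256 ≡ 385^2 = 148225 ≡ 139 (mod 433)
432 = 256 + 128 + 32 + 16 in binary powers of 2.
So 7^432 ≡ 139 · 385 · 17 · 374 ≡ 1 (mod 433).
Since the result is 1, base 7 gives no evidence that 433 is composite.

1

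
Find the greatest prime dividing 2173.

53

2173 = 41 · 53
53 is prime.
So 2173 = 41 · 53; the largest prime factor is 53.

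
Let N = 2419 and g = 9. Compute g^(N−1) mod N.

9^1 ≡ 9 (mod 2419)
9^2 ≡ 9^2 = 81 ≡ 81 (mod 2419)
9^4 ≡ 81^2 = 6561 ≡ 1723 (mod 2419)
9^8 ≡ 1723^2 = 2968729 ≡ 616 (mod 2419)
9^16 ≡ 616^2 = 379456 ≡ 2092 (mod 2419)
9^32 ≡ 2092^2 = 4376464 ≡ 493 (mod 2419)
9^64 ≡ 493^2 = 243049 ≡ 1149 (mod 2419)
9^128 ≡ 1149^2 = 1320201 ≡ 1846 (mod 2419)
9^256 ≡ 1846^2 = 3407716 ≡ 1764 (mod 2419)
9^512 ≡ 1764^2 = 3111696 ≡ 862 (mod 2419)
9^1024 ≡ 862^2 = 743044 ≡ 411 (mod 2419)
9^2048 ≡ 411^2 = 168921 ≡ 2010 (mod 2419)
2418 = 2048 + 256 + 64 + 32 + 16 + 2 in binary powers of 2.
So 9^2418 ≡ 2010 · 1764 · 1149 · 493 · 2092 · 81 ≡ 1844 (mod 2419).
Since 1844 ≠ 1, base 9 is a Fermat witness: 2419 is composite.

1844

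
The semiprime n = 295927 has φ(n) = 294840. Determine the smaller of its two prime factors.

541

φ(n) = (p−1)(q−1) = n − (p+q) + 1, so p + q = 295927 − 294840 + 1 = 1088.
p and q are the roots of t² − 1088t + 295927 = 0.
Discriminant: 1088² − 4·295927 = 1183744 − 1183708 = 36; √36 = 6.
q = (1088 − 6)/2 = 541, p = (1088 + 6)/2 = 547.
Check: 541 · 547 = 295927.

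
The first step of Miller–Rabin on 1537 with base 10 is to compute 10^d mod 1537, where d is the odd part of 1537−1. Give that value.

1000

1537 − 1 = 1536 = 2^9 · 3, so d = 3.
10^1 ≡ 10 (mod 1537)
10^2 ≡ 10^2 = 100 ≡ 100 (mod 1537)
3 = 2 + 1 in binary powers of 2.
So 10^3 ≡ 100 · 10 ≡ 1000 (mod 1537).
Squaring chain: 1000 → 950 → 281 → 574 → 558 → 890 → 545 → 384 → 1441; never reaches −1, so base 10 is a Miller–Rabin witness that 1537 is composite.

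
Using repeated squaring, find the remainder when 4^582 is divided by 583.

4^1 ≡ 4 (mod 583)
4^2 ≡ 4^2 = 16 ≡ 16 (mod 583)
4^4 ≡ 16^2 = 256 ≡ 256 (mod 583)
4^8 ≡ 256^2 = 65536 ≡ 240 (mod 583)
4^16 ≡ 240^2 = 57600 ≡ 466 (mod 583)
4^32 ≡ 466^2 = 217156 ≡ 280 (mod 583)
4^64 ≡ 280^2 = 78400 ≡ 278 (mod 583)
4^128 ≡ 278^2 = 77284 ≡ 328 (mod 583)
4^256 ≡ 328^2 = 107584 ≡ 312 (mod 583)
4^512 ≡ 312^2 = 97344 ≡ 566 (mod 583)
582 = 512 + 64 + 4 + 2 in binary powers of 2.
So 4^582 ≡ 566 · 278 · 256 · 16 ≡ 236 (mod 583).
Since 236 ≠ 1, base 4 is a Fermat witness: 583 is composite.

236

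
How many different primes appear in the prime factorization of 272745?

272745 = 3^2 · 30305
30305 = 5 · 6061
6061 = 11 · 551
551 = 19 · 29
272745 = 3^2 · 5 · 11 · 19 · 29, which has 5 distinct prime factors.

5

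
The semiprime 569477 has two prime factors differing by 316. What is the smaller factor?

613

Since p = q + 316, we have 569477 = q(q + 316), so q² + 316q − 569477 = 0.
Discriminant: 316² + 4·569477 = 99856 + 2277908 = 2377764; √2377764 = 1542.
q = (−316 + 1542)/2 = 613, and p = q + 316 = 929.
Check: 613 · 929 = 569477.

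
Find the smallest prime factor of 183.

3

183 is odd.
Digit sum 12, divisible by 3.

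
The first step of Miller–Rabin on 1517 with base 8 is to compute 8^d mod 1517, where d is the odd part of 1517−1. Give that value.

1517 − 1 = 1516 = 2^2 · 379, so d = 379.
8^1 ≡ 8 (mod 1517)
8^2 ≡ 8^2 = 64 ≡ 64 (mod 1517)
8^4 ≡ 64^2 = 4096 ≡ 1062 (mod 1517)
8^8 ≡ 1062^2 = 1127844 ≡ 713 (mod 1517)
8^16 ≡ 713^2 = 508369 ≡ 174 (mod 1517)
8^32 ≡ 174^2 = 30276 ≡ 1453 (mod 1517)
8^64 ≡ 1453^2 = 2111209 ≡ 1062 (mod 1517)
8^128 ≡ 1062^2 = 1127844 ≡ 713 (mod 1517)
8^256 ≡ 713^2 = 508369 ≡ 174 (mod 1517)
379 = 256 + 64 + 32 + 16 + 8 + 2 + 1 in binary powers of 2.
So 8^379 ≡ 174 · 1062 · 1453 · 174 · 713 · 64 · 8 ≡ 1102 (mod 1517).
Squaring chain: 1102 → 804; never reaches −1, so base 8 is a Miller–Rabin witness that 1517 is composite.

1102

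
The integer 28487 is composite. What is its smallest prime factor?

61

28487 is odd.
Digit sum 29, not divisible by 3.
Ends in 7: not divisible by 5.
7: 28487 = 7·4069 + 4
11: 28487 = 11·2589 + 8
13: 28487 = 13·2191 + 4
17: 28487 = 17·1675 + 12
19: 28487 = 19·1499 + 6
23: 28487 = 23·1238 + 13
29: 28487 = 29·982 + 9
31: 28487 = 31·918 + 29
37: 28487 = 37·769 + 34
41: 28487 = 41·694 + 33
43: 28487 = 43·662 + 21
47: 28487 = 47·606 + 5
53: 28487 = 53·537 + 26
59: 28487 = 59·482 + 49
61: 28487 = 61·467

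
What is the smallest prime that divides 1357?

1357 is odd.
Digit sum 16, not divisible by 3.
Ends in 7: not divisible by 5.
7: 1357 = 7·193 + 6
11: 1357 = 11·123 + 4
13: 1357 = 13·104 + 5
17: 1357 = 17·79 + 14
19: 1357 = 19·71 + 8
23: 1357 = 23·59

23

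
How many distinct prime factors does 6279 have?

6279 = 3 · 2093
2093 = 7 · 299
299 = 13 · 23
6279 = 3 · 7 · 13 · 23, which has 4 distinct prime factors.

4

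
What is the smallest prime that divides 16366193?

16366193 is odd.
Digit sum 35, not divisible by 3.
Ends in 3: not divisible by 5.
7: 16366193 = 7·2338027 + 4
11: 16366193 = 11·1487835 + 8
13: 16366193 = 13·1258937 + 12
17: 16366193 = 17·962717 + 4
19: 16366193 = 19·861378 + 11
23: 16366193 = 23·711573 + 14
29: 16366193 = 29·564351 + 14
31: 16366193 = 31·527941 + 22
37: 16366193 = 37·442329 + 20
41: 16366193 = 41·399175 + 18
43: 16366193 = 43·380609 + 6
47: 16366193 = 47·348216 + 41
53: 16366193 = 53·308796 + 5
59: 16366193 = 59·277393 + 6
61: 16366193 = 61·268298 + 15
67: 16366193 = 67·244271 + 36
71: 16366193 = 71·230509 + 54
73: 16366193 = 73·224194 + 31
79: 16366193 = 79·207167

79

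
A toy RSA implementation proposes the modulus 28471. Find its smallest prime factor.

28471 is odd.
Digit sum 22, not divisible by 3.
Ends in 1: not divisible by 5.
7: 28471 = 7·4067 + 2
11: 28471 = 11·2588 + 3
13: 28471 = 13·2190 + 1
17: 28471 = 17·1674 + 13
19: 28471 = 19·1498 + 9
23: 28471 = 23·1237 + 20
29: 28471 = 29·981 + 22
31: 28471 = 31·918 + 13
37: 28471 = 37·769 + 18
41: 28471 = 41·694 + 17
43: 28471 = 43·662 + 5
47: 28471 = 47·605 + 36
53: 28471 = 53·537 + 10
59: 28471 = 59·482 + 33
61: 28471 = 61·466 + 45
67: 28471 = 67·424 + 63
71: 28471 = 71·401

71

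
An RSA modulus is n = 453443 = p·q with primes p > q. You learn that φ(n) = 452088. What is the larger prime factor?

φ(n) = (p−1)(q−1) = n − (p+q) + 1, so p + q = 453443 − 452088 + 1 = 1356.
p and q are the roots of t² − 1356t + 453443 = 0.
Discriminant: 1356² − 4·453443 = 1838736 − 1813772 = 24964; √24964 = 158.
q = (1356 − 158)/2 = 599, p = (1356 + 158)/2 = 757.
Check: 599 · 757 = 453443.

757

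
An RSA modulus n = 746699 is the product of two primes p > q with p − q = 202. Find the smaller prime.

769

Since p = q + 202, we have 746699 = q(q + 202), so q² + 202q − 746699 = 0.
Discriminant: 202² + 4·746699 = 40804 + 2986796 = 3027600; √3027600 = 1740.
q = (−202 + 1740)/2 = 769, and p = q + 202 = 971.
Check: 769 · 971 = 746699.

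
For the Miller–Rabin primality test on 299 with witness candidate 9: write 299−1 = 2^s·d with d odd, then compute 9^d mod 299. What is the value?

299 − 1 = 298 = 2^1 · 149, so d = 149.
9^1 ≡ 9 (mod 299)
9^2 ≡ 9^2 = 81 ≡ 81 (mod 299)
9^4 ≡ 81^2 = 6561 ≡ 282 (mod 299)
9^8 ≡ 282^2 = 79524 ≡ 289 (mod 299)
9^16 ≡ 289^2 = 83521 ≡ 100 (mod 299)
9^32 ≡ 100^2 = 10000 ≡ 133 (mod 299)
9^64 ≡ 133^2 = 17689 ≡ 48 (mod 299)
9^128 ≡ 48^2 = 2304 ≡ 211 (mod 299)
149 = 128 + 16 + 4 + 1 in binary powers of 2.
So 9^149 ≡ 211 · 100 · 282 · 9 ≡ 3 (mod 299).
Squaring chain: 3; never reaches −1, so base 9 is a Miller–Rabin witness that 299 is composite.

3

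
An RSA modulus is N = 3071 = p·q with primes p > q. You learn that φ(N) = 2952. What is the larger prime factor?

φ(n) = (p−1)(q−1) = n − (p+q) + 1, so p + q = 3071 − 2952 + 1 = 120.
p and q are the roots of t² − 120t + 3071 = 0.
Discriminant: 120² − 4·3071 = 14400 − 12284 = 2116; √2116 = 46.
q = (120 − 46)/2 = 37, p = (120 + 46)/2 = 83.
Check: 37 · 83 = 3071.

83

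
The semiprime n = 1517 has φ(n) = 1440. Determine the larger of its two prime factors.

φ(n) = (p−1)(q−1) = n − (p+q) + 1, so p + q = 1517 − 1440 + 1 = 78.
p and q are the roots of t² − 78t + 1517 = 0.
Discriminant: 78² − 4·1517 = 6084 − 6068 = 16; √16 = 4.
q = (78 − 4)/2 = 37, p = (78 + 4)/2 = 41.
Check: 37 · 41 = 1517.

41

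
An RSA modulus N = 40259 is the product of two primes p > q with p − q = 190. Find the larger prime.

Since p = q + 190, we have 40259 = q(q + 190), so q² + 190q − 40259 = 0.
Discriminant: 190² + 4·40259 = 36100 + 161036 = 197136; √197136 = 444.
q = (−190 + 444)/2 = 127, and p = q + 190 = 317.
Check: 127 · 317 = 40259.

317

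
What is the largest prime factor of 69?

23

69 = 3 · 23
23 is prime.
So 69 = 3 · 23; the largest prime factor is 23.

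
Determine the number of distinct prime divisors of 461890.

461890 = 2 · 230945
230945 = 5 · 46189
46189 = 11 · 4199
4199 = 13 · 323
323 = 17 · 19
461890 = 2 · 5 · 11 · 13 · 17 · 19, which has 6 distinct prime factors.

6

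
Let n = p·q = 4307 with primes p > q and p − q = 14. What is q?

59

Since p = q + 14, we have 4307 = q(q + 14), so q² + 14q − 4307 = 0.
Discriminant: 14² + 4·4307 = 196 + 17228 = 17424; √17424 = 132.
q = (−14 + 132)/2 = 59, and p = q + 14 = 73.
Check: 59 · 73 = 4307.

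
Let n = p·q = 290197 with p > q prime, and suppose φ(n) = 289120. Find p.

557

φ(n) = (p−1)(q−1) = n − (p+q) + 1, so p + q = 290197 − 289120 + 1 = 1078.
p and q are the roots of t² − 1078t + 290197 = 0.
Discriminant: 1078² − 4·290197 = 1162084 − 1160788 = 1296; √1296 = 36.
q = (1078 − 36)/2 = 521, p = (1078 + 36)/2 = 557.
Check: 521 · 557 = 290197.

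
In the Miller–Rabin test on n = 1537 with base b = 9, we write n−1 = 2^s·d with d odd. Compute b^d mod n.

729

1537 − 1 = 1536 = 2^9 · 3, so d = 3.
9^1 ≡ 9 (mod 1537)
9^2 ≡ 9^2 = 81 ≡ 81 (mod 1537)
3 = 2 + 1 in binary powers of 2.
So 9^3 ≡ 81 · 9 ≡ 729 (mod 1537).
Squaring chain: 729 → 1176 → 1213 → 460 → 1031 → 894 → 1533 → 16 → 256; never reaches −1, so base 9 is a Miller–Rabin witness that 1537 is composite.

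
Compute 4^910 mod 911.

1

4^1 ≡ 4 (mod 911)
4^2 ≡ 4^2 = 16 ≡ 16 (mod 911)
4^4 ≡ 16^2 = 256 ≡ 256 (mod 911)
4^8 ≡ 256^2 = 65536 ≡ 855 (mod 911)
4^16 ≡ 855^2 = 731025 ≡ 403 (mod 911)
4^32 ≡ 403^2 = 162409 ≡ 251 (mod 911)
4^64 ≡ 251^2 = 63001 ≡ 142 (mod 911)
4^128 ≡ 142^2 = 20164 ≡ 122 (mod 911)
4^256 ≡ 122^2 = 14884 ≡ 308 (mod 911)
4^512 ≡ 308^2 = 94864 ≡ 120 (mod 911)
910 = 512 + 256 + 128 + 8 + 4 + 2 in binary powers of 2.
So 4^910 ≡ 120 · 308 · 122 · 855 · 256 · 16 ≡ 1 (mod 911).
Since the result is 1, base 4 gives no evidence that 911 is composite.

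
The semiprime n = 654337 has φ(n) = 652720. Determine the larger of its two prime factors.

821

φ(n) = (p−1)(q−1) = n − (p+q) + 1, so p + q = 654337 − 652720 + 1 = 1618.
p and q are the roots of t² − 1618t + 654337 = 0.
Discriminant: 1618² − 4·654337 = 2617924 − 2617348 = 576; √576 = 24.
q = (1618 − 24)/2 = 797, p = (1618 + 24)/2 = 821.
Check: 797 · 821 = 654337.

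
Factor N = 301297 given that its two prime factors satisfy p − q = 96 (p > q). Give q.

Since p = q + 96, we have 301297 = q(q + 96), so q² + 96q − 301297 = 0.
Discriminant: 96² + 4·301297 = 9216 + 1205188 = 1214404; √1214404 = 1102.
q = (−96 + 1102)/2 = 503, and p = q + 96 = 599.
Check: 503 · 599 = 301297.

503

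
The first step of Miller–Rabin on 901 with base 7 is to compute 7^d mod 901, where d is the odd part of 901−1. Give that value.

143

901 − 1 = 900 = 2^2 · 225, so d = 225.
7^1 ≡ 7 (mod 901)
7^2 ≡ 7^2 = 49 ≡ 49 (mod 901)
7^4 ≡ 49^2 = 2401 ≡ 599 (mod 901)
7^8 ≡ 599^2 = 358801 ≡ 203 (mod 901)
7^16 ≡ 203^2 = 41209 ≡ 664 (mod 901)
7^32 ≡ 664^2 = 440896 ≡ 307 (mod 901)
7^64 ≡ 307^2 = 94249 ≡ 545 (mod 901)
7^128 ≡ 545^2 = 297025 ≡ 596 (mod 901)
225 = 128 + 64 + 32 + 1 in binary powers of 2.
So 7^225 ≡ 596 · 545 · 307 · 7 ≡ 143 (mod 901).
Squaring chain: 143 → 627; never reaches −1, so base 7 is a Miller–Rabin witness that 901 is composite.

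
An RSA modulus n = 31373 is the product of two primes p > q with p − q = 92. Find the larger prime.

Since p = q + 92, we have 31373 = q(q + 92), so q² + 92q − 31373 = 0.
Discriminant: 92² + 4·31373 = 8464 + 125492 = 133956; √133956 = 366.
q = (−92 + 366)/2 = 137, and p = q + 92 = 229.
Check: 137 · 229 = 31373.

229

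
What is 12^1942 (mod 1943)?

12^1 ≡ 12 (mod 1943)
12^2 ≡ 12^2 = 144 ≡ 144 (mod 1943)
12^4 ≡ 144^2 = 20736 ≡ 1306 (mod 1943)
12^8 ≡ 1306^2 = 1705636 ≡ 1625 (mod 1943)
12^16 ≡ 1625^2 = 2640625 ≡ 88 (mod 1943)
12^32 ≡ 88^2 = 7744 ≡ 1915 (mod 1943)
12^64 ≡ 1915^2 = 3667225 ≡ 784 (mod 1943)
12^128 ≡ 784^2 = 614656 ≡ 668 (mod 1943)
12^256 ≡ 668^2 = 446224 ≡ 1277 (mod 1943)
12^512 ≡ 1277^2 = 1630729 ≡ 552 (mod 1943)
12^1024 ≡ 552^2 = 304704 ≡ 1596 (mod 1943)
1942 = 1024 + 512 + 256 + 128 + 16 + 4 + 2 in binary powers of 2.
So 12^1942 ≡ 1596 · 552 · 1277 · 668 · 88 · 1306 · 144 ≡ 927 (mod 1943).
Since 927 ≠ 1, base 12 is a Fermat witness: 1943 is composite.

927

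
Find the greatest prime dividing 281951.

281951 = 43 · 6557
6557 = 79 · 83
83 is prime.
So 281951 = 43 · 79 · 83; the largest prime factor is 83.

83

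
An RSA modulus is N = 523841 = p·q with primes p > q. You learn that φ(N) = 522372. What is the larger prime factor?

863

φ(n) = (p−1)(q−1) = n − (p+q) + 1, so p + q = 523841 − 522372 + 1 = 1470.
p and q are the roots of t² − 1470t + 523841 = 0.
Discriminant: 1470² − 4·523841 = 2160900 − 2095364 = 65536; √65536 = 256.
q = (1470 − 256)/2 = 607, p = (1470 + 256)/2 = 863.
Check: 607 · 863 = 523841.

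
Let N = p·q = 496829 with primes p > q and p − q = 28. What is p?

719

Since p = q + 28, we have 496829 = q(q + 28), so q² + 28q − 496829 = 0.
Discriminant: 28² + 4·496829 = 784 + 1987316 = 1988100; √1988100 = 1410.
q = (−28 + 1410)/2 = 691, and p = q + 28 = 719.
Check: 691 · 719 = 496829.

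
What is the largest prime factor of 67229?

79

67229 = 23 · 2923
2923 = 37 · 79
79 is prime.
So 67229 = 23 · 37 · 79; the largest prime factor is 79.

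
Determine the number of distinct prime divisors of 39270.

39270 = 2 · 19635
19635 = 3 · 6545
6545 = 5 · 1309
1309 = 7 · 187
187 = 11 · 17
39270 = 2 · 3 · 5 · 7 · 11 · 17, which has 6 distinct prime factors.

6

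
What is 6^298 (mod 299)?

121

6^1 ≡ 6 (mod 299)
6^2 ≡ 6^2 = 36 ≡ 36 (mod 299)
6^4 ≡ 36^2 = 1296 ≡ 100 (mod 299)
6^8 ≡ 100^2 = 10000 ≡ 133 (mod 299)
6^16 ≡ 133^2 = 17689 ≡ 48 (mod 299)
6^32 ≡ 48^2 = 2304 ≡ 211 (mod 299)
6^64 ≡ 211^2 = 44521 ≡ 269 (mod 299)
6^128 ≡ 269^2 = 72361 ≡ 3 (mod 299)
6^256 ≡ 3^2 = 9 ≡ 9 (mod 299)
298 = 256 + 32 + 8 + 2 in binary powers of 2.
So 6^298 ≡ 9 · 211 · 133 · 36 ≡ 121 (mod 299).
Since 121 ≠ 1, base 6 is a Fermat witness: 299 is composite.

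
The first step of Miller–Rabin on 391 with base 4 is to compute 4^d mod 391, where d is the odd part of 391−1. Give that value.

391 − 1 = 390 = 2^1 · 195, so d = 195.
4^1 ≡ 4 (mod 391)
4^2 ≡ 4^2 = 16 ≡ 16 (mod 391)
4^4 ≡ 16^2 = 256 ≡ 256 (mod 391)
4^8 ≡ 256^2 = 65536 ≡ 239 (mod 391)
4^16 ≡ 239^2 = 57121 ≡ 35 (mod 391)
4^32 ≡ 35^2 = 1225 ≡ 52 (mod 391)
4^64 ≡ 52^2 = 2704 ≡ 358 (mod 391)
4^128 ≡ 358^2 = 128164 ≡ 307 (mod 391)
195 = 128 + 64 + 2 + 1 in binary powers of 2.
So 4^195 ≡ 307 · 358 · 16 · 4 ≡ 285 (mod 391).
Squaring chain: 285; never reaches −1, so base 4 is a Miller–Rabin witness that 391 is composite.

285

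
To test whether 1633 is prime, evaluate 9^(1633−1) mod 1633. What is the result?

9^1 ≡ 9 (mod 1633)
9^2 ≡ 9^2 = 81 ≡ 81 (mod 1633)
9^4 ≡ 81^2 = 6561 ≡ 29 (mod 1633)
9^8 ≡ 29^2 = 841 ≡ 841 (mod 1633)
9^16 ≡ 841^2 = 707281 ≡ 192 (mod 1633)
9^32 ≡ 192^2 = 36864 ≡ 938 (mod 1633)
9^64 ≡ 938^2 = 879844 ≡ 1290 (mod 1633)
9^128 ≡ 1290^2 = 1664100 ≡ 73 (mod 1633)
9^256 ≡ 73^2 = 5329 ≡ 430 (mod 1633)
9^512 ≡ 430^2 = 184900 ≡ 371 (mod 1633)
9^1024 ≡ 371^2 = 137641 ≡ 469 (mod 1633)
1632 = 1024 + 512 + 64 + 32 in binary powers of 2.
So 9^1632 ≡ 469 · 371 · 1290 · 938 ≡ 1294 (mod 1633).
Since 1294 ≠ 1, base 9 is a Fermat witness: 1633 is composite.

1294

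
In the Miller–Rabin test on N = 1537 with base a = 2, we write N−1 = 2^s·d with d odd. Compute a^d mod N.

8

1537 − 1 = 1536 = 2^9 · 3, so d = 3.
2^1 ≡ 2 (mod 1537)
2^2 ≡ 2^2 = 4 ≡ 4 (mod 1537)
3 = 2 + 1 in binary powers of 2.
So 2^3 ≡ 4 · 2 ≡ 8 (mod 1537).
Squaring chain: 8 → 64 → 1022 → 861 → 487 → 471 → 513 → 342 → 152; never reaches −1, so base 2 is a Miller–Rabin witness that 1537 is composite.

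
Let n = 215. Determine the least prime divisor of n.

215 is odd.
Digit sum 8, not divisible by 3.
Ends in 5: divisible by 5.

5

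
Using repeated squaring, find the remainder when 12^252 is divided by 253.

232

12^1 ≡ 12 (mod 253)
12^2 ≡ 12^2 = 144 ≡ 144 (mod 253)
12^4 ≡ 144^2 = 20736 ≡ 243 (mod 253)
12^8 ≡ 243^2 = 59049 ≡ 100 (mod 253)
12^16 ≡ 100^2 = 10000 ≡ 133 (mod 253)
12^32 ≡ 133^2 = 17689 ≡ 232 (mod 253)
12^64 ≡ 232^2 = 53824 ≡ 188 (mod 253)
12^128 ≡ 188^2 = 35344 ≡ 177 (mod 253)
252 = 128 + 64 + 32 + 16 + 8 + 4 in binary powers of 2.
So 12^252 ≡ 177 · 188 · 232 · 133 · 100 · 243 ≡ 232 (mod 253).
Since 232 ≠ 1, base 12 is a Fermat witness: 253 is composite.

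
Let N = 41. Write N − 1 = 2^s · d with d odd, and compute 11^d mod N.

41 − 1 = 40 = 2^3 · 5, so d = 5.
11^1 ≡ 11 (mod 41)
11^2 ≡ 11^2 = 121 ≡ 39 (mod 41)
11^4 ≡ 39^2 = 1521 ≡ 4 (mod 41)
5 = 4 + 1 in binary powers of 2.
So 11^5 ≡ 4 · 11 ≡ 3 (mod 41).
Squaring chain: 3 → 9 → 40; reaches −1, so base 11 does not prove 41 composite.

3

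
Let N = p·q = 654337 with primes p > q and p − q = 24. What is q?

797

Since p = q + 24, we have 654337 = q(q + 24), so q² + 24q − 654337 = 0.
Discriminant: 24² + 4·654337 = 576 + 2617348 = 2617924; √2617924 = 1618.
q = (−24 + 1618)/2 = 797, and p = q + 24 = 821.
Check: 797 · 821 = 654337.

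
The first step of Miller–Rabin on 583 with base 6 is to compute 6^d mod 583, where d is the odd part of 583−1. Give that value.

583 − 1 = 582 = 2^1 · 291, so d = 291.
6^1 ≡ 6 (mod 583)
6^2 ≡ 6^2 = 36 ≡ 36 (mod 583)
6^4 ≡ 36^2 = 1296 ≡ 130 (mod 583)
6^8 ≡ 130^2 = 16900 ≡ 576 (mod 583)
6^16 ≡ 576^2 = 331776 ≡ 49 (mod 583)
6^32 ≡ 49^2 = 2401 ≡ 69 (mod 583)
6^64 ≡ 69^2 = 4761 ≡ 97 (mod 583)
6^128 ≡ 97^2 = 9409 ≡ 81 (mod 583)
6^256 ≡ 81^2 = 6561 ≡ 148 (mod 583)
291 = 256 + 32 + 2 + 1 in binary powers of 2.
So 6^291 ≡ 148 · 69 · 36 · 6 ≡ 303 (mod 583).
Squaring chain: 303; never reaches −1, so base 6 is a Miller–Rabin witness that 583 is composite.

303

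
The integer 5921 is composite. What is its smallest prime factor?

5921 is odd.
Digit sum 17, not divisible by 3.
Ends in 1: not divisible by 5.
7: 5921 = 7·845 + 6
11: 5921 = 11·538 + 3
13: 5921 = 13·455 + 6
17: 5921 = 17·348 + 5
19: 5921 = 19·311 + 12
23: 5921 = 23·257 + 10
29: 5921 = 29·204 + 5
31: 5921 = 31·191

31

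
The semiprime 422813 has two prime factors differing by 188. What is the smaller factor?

563

Since p = q + 188, we have 422813 = q(q + 188), so q² + 188q − 422813 = 0.
Discriminant: 188² + 4·422813 = 35344 + 1691252 = 1726596; √1726596 = 1314.
q = (−188 + 1314)/2 = 563, and p = q + 188 = 751.
Check: 563 · 751 = 422813.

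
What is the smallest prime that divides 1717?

1717 is odd.
Digit sum 16, not divisible by 3.
Ends in 7: not divisible by 5.
7: 1717 = 7·245 + 2
11: 1717 = 11·156 + 1
13: 1717 = 13·132 + 1
17: 1717 = 17·101

17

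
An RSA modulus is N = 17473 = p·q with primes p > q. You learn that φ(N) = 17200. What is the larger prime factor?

φ(n) = (p−1)(q−1) = n − (p+q) + 1, so p + q = 17473 − 17200 + 1 = 274.
p and q are the roots of t² − 274t + 17473 = 0.
Discriminant: 274² − 4·17473 = 75076 − 69892 = 5184; √5184 = 72.
q = (274 − 72)/2 = 101, p = (274 + 72)/2 = 173.
Check: 101 · 173 = 17473.

173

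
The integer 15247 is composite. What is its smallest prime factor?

15247 is odd.
Digit sum 19, not divisible by 3.
Ends in 7: not divisible by 5.
7: 15247 = 7·2178 + 1
11: 15247 = 11·1386 + 1
13: 15247 = 13·1172 + 11
17: 15247 = 17·896 + 15
19: 15247 = 19·802 + 9
23: 15247 = 23·662 + 21
29: 15247 = 29·525 + 22
31: 15247 = 31·491 + 26
37: 15247 = 37·412 + 3
41: 15247 = 41·371 + 36
43: 15247 = 43·354 + 25
47: 15247 = 47·324 + 19
53: 15247 = 53·287 + 36
59: 15247 = 59·258 + 25
61: 15247 = 61·249 + 58
67: 15247 = 67·227 + 38
71: 15247 = 71·214 + 53
73: 15247 = 73·208 + 63
79: 15247 = 79·193

79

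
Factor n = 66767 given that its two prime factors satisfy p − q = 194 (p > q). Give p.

Since p = q + 194, we have 66767 = q(q + 194), so q² + 194q − 66767 = 0.
Discriminant: 194² + 4·66767 = 37636 + 267068 = 304704; √304704 = 552.
q = (−194 + 552)/2 = 179, and p = q + 194 = 373.
Check: 179 · 373 = 66767.

373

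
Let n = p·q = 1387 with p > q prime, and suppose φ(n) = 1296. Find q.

φ(n) = (p−1)(q−1) = n − (p+q) + 1, so p + q = 1387 − 1296 + 1 = 92.
p and q are the roots of t² − 92t + 1387 = 0.
Discriminant: 92² − 4·1387 = 8464 − 5548 = 2916; √2916 = 54.
q = (92 − 54)/2 = 19, p = (92 + 54)/2 = 73.
Check: 19 · 73 = 1387.

19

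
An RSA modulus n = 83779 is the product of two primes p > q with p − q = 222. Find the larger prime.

Since p = q + 222, we have 83779 = q(q + 222), so q² + 222q − 83779 = 0.
Discriminant: 222² + 4·83779 = 49284 + 335116 = 384400; √384400 = 620.
q = (−222 + 620)/2 = 199, and p = q + 222 = 421.
Check: 199 · 421 = 83779.

421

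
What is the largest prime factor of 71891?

67

71891 = 29 · 2479
2479 = 37 · 67
67 is prime.
So 71891 = 29 · 37 · 67; the largest prime factor is 67.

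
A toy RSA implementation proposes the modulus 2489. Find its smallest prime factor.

2489 is odd.
Digit sum 23, not divisible by 3.
Ends in 9: not divisible by 5.
7: 2489 = 7·355 + 4
11: 2489 = 11·226 + 3
13: 2489 = 13·191 + 6
17: 2489 = 17·146 + 7
19: 2489 = 19·131

19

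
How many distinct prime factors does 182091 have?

182091 = 3 · 60697
60697 = 7 · 8671
8671 = 13 · 667
667 = 23 · 29
182091 = 3 · 7 · 13 · 23 · 29, which has 5 distinct prime factors.

5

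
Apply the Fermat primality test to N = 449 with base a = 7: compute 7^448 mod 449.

7^1 ≡ 7 (mod 449)
7^2 ≡ 7^2 = 49 ≡ 49 (mod 449)
7^4 ≡ 49^2 = 2401 ≡ 156 (mod 449)
7^8 ≡ 156^2 = 24336 ≡ 90 (mod 449)
7^16 ≡ 90^2 = 8100 ≡ 18 (mod 449)
7^32 ≡ 18^2 = 324 ≡ 324 (mod 449)
7^64 ≡ 324^2 = 104976 ≡ 359 (mod 449)
7^128 ≡ 359^2 = 128881 ≡ 18 (mod 449)
7^256 ≡ 18^2 = 324 ≡ 324 (mod 449)
448 = 256 + 128 + 64 in binary powers of 2.
So 7^448 ≡ 324 · 18 · 359 ≡ 1 (mod 449).
Since the result is 1, base 7 gives no evidence that 449 is composite.

1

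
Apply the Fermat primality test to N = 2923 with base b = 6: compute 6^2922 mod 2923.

1960

6^1 ≡ 6 (mod 2923)
6^2 ≡ 6^2 = 36 ≡ 36 (mod 2923)
6^4 ≡ 36^2 = 1296 ≡ 1296 (mod 2923)
6^8 ≡ 1296^2 = 1679616 ≡ 1814 (mod 2923)
6^16 ≡ 1814^2 = 3290596 ≡ 2221 (mod 2923)
6^32 ≡ 2221^2 = 4932841 ≡ 1740 (mod 2923)
6^64 ≡ 1740^2 = 3027600 ≡ 2295 (mod 2923)
6^128 ≡ 2295^2 = 5267025 ≡ 2702 (mod 2923)
6^256 ≡ 2702^2 = 7300804 ≡ 2073 (mod 2923)
6^512 ≡ 2073^2 = 4297329 ≡ 519 (mod 2923)
6^1024 ≡ 519^2 = 269361 ≡ 445 (mod 2923)
6^2048 ≡ 445^2 = 198025 ≡ 2184 (mod 2923)
2922 = 2048 + 512 + 256 + 64 + 32 + 8 + 2 in binary powers of 2.
So 6^2922 ≡ 2184 · 519 · 2073 · 2295 · 1740 · 1814 · 36 ≡ 1960 (mod 2923).
Since 1960 ≠ 1, base 6 is a Fermat witness: 2923 is composite.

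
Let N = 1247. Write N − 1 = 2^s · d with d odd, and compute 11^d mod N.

302

1247 − 1 = 1246 = 2^1 · 623, so d = 623.
11^1 ≡ 11 (mod 1247)
11^2 ≡ 11^2 = 121 ≡ 121 (mod 1247)
11^4 ≡ 121^2 = 14641 ≡ 924 (mod 1247)
11^8 ≡ 924^2 = 853776 ≡ 828 (mod 1247)
11^16 ≡ 828^2 = 685584 ≡ 981 (mod 1247)
11^32 ≡ 981^2 = 962361 ≡ 924 (mod 1247)
11^64 ≡ 924^2 = 853776 ≡ 828 (mod 1247)
11^128 ≡ 828^2 = 685584 ≡ 981 (mod 1247)
11^256 ≡ 981^2 = 962361 ≡ 924 (mod 1247)
11^512 ≡ 924^2 = 853776 ≡ 828 (mod 1247)
623 = 512 + 64 + 32 + 8 + 4 + 2 + 1 in binary powers of 2.
So 11^623 ≡ 828 · 828 · 924 · 828 · 924 · 121 · 11 ≡ 302 (mod 1247).
Squaring chain: 302; never reaches −1, so base 11 is a Miller–Rabin witness that 1247 is composite.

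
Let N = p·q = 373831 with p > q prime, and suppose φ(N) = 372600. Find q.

541

φ(n) = (p−1)(q−1) = n − (p+q) + 1, so p + q = 373831 − 372600 + 1 = 1232.
p and q are the roots of t² − 1232t + 373831 = 0.
Discriminant: 1232² − 4·373831 = 1517824 − 1495324 = 22500; √22500 = 150.
q = (1232 − 150)/2 = 541, p = (1232 + 150)/2 = 691.
Check: 541 · 691 = 373831.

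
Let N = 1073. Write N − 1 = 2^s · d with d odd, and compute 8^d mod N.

177

1073 − 1 = 1072 = 2^4 · 67, so d = 67.
8^1 ≡ 8 (mod 1073)
8^2 ≡ 8^2 = 64 ≡ 64 (mod 1073)
8^4 ≡ 64^2 = 4096 ≡ 877 (mod 1073)
8^8 ≡ 877^2 = 769129 ≡ 861 (mod 1073)
8^16 ≡ 861^2 = 741321 ≡ 951 (mod 1073)
8^32 ≡ 951^2 = 904401 ≡ 935 (mod 1073)
8^64 ≡ 935^2 = 874225 ≡ 803 (mod 1073)
67 = 64 + 2 + 1 in binary powers of 2.
So 8^67 ≡ 803 · 64 · 8 ≡ 177 (mod 1073).
Squaring chain: 177 → 212 → 951 → 935; never reaches −1, so base 8 is a Miller–Rabin witness that 1073 is composite.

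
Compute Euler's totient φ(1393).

1188

Factor: 1393 = 7 · 199.
φ(1393) = (7−1) · (199−1) = 6 · 198 = 1188.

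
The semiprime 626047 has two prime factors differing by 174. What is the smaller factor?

Since p = q + 174, we have 626047 = q(q + 174), so q² + 174q − 626047 = 0.
Discriminant: 174² + 4·626047 = 30276 + 2504188 = 2534464; √2534464 = 1592.
q = (−174 + 1592)/2 = 709, and p = q + 174 = 883.
Check: 709 · 883 = 626047.

709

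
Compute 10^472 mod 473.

23

10^1 ≡ 10 (mod 473)
10^2 ≡ 10^2 = 100 ≡ 100 (mod 473)
10^4 ≡ 100^2 = 10000 ≡ 67 (mod 473)
10^8 ≡ 67^2 = 4489 ≡ 232 (mod 473)
10^16 ≡ 232^2 = 53824 ≡ 375 (mod 473)
10^32 ≡ 375^2 = 140625 ≡ 144 (mod 473)
10^64 ≡ 144^2 = 20736 ≡ 397 (mod 473)
10^128 ≡ 397^2 = 157609 ≡ 100 (mod 473)
10^256 ≡ 100^2 = 10000 ≡ 67 (mod 473)
472 = 256 + 128 + 64 + 16 + 8 in binary powers of 2.
So 10^472 ≡ 67 · 100 · 397 · 375 · 232 ≡ 23 (mod 473).
Since 23 ≠ 1, base 10 is a Fermat witness: 473 is composite.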